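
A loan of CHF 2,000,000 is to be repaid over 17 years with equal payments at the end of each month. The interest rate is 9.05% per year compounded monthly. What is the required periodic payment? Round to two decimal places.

CHF 19,237.62

Level ordinary annuity; solve PV = PMT × [(1 − (1+r)^−n)/r] for PMT.
Periodic rate r = 0.0905/12 per month; n is counted in months.
With n = 204: PMT = 2,000,000 / ([(1 − (1+r)^−n)/r]) = CHF 19,237.62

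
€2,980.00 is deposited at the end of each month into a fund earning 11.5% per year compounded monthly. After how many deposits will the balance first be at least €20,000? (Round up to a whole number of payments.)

7 payments

Periodic rate r = 0.115/12 per month; n is counted in months.
Ordinary annuity FV: 20,000 = 2,980 × [((1+r)^n − 1)/r].
(1+r)^n = 1 + 20,000 × r / 2,980, so n = ln(1 + 20,000·r/2,980) / ln(1+r) = 6.54.
Round up to a whole number of payments: n = 7.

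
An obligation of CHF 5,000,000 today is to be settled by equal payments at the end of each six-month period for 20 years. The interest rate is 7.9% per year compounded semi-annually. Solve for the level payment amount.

CHF 250,740.91

Level ordinary annuity; solve PV = PMT × [(1 − (1+r)^−n)/r] for PMT.
Periodic rate r = 0.079/2 per half-year; n is counted in half-years.
With n = 40: PMT = 5,000,000 / ([(1 − (1+r)^−n)/r]) = CHF 250,740.91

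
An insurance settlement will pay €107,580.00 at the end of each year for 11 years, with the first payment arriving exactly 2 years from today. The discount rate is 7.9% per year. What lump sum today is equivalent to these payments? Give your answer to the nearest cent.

€715,245.30

Ordinary annuity of 11 payments, first payment at period 2.
Periodic rate r = 0.079 per year.
The ordinary-annuity PV formula values the stream one period before the first payment (period 1); discount that back 1 periods:
PV₀ = 107,580 × [1 − (1+r)^−11] / r × (1+r)^−1 = €715,245.30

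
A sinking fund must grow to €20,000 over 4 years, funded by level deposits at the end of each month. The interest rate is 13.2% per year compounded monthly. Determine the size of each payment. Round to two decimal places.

€318.54

Level ordinary annuity; solve FV = PMT × [((1+r)^n − 1)/r] for PMT.
Periodic rate r = 0.132/12 per month; n is counted in months.
With n = 48: PMT = 20,000 / ([((1+r)^n − 1)/r]) = €318.54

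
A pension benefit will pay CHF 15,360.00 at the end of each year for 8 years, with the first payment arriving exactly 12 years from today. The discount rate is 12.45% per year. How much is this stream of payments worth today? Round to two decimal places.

CHF 20,662.86

Ordinary annuity of 8 payments, first payment at period 12.
Periodic rate r = 0.1245 per year.
The ordinary-annuity PV formula values the stream one period before the first payment (period 11); discount that back 11 periods:
PV₀ = 15,360 × [1 − (1+r)^−8] / r × (1+r)^−11 = CHF 20,662.86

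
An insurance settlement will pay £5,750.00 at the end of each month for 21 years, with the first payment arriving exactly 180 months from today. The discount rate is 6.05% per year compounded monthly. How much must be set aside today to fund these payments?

£333,057.27

Ordinary annuity of 252 payments, first payment at period 180.
Periodic rate r = 0.0605/12 per month; n is counted in months.
The ordinary-annuity PV formula values the stream one period before the first payment (period 179); discount that back 179 periods:
PV₀ = 5,750 × [1 − (1+r)^−252] / r × (1+r)^−179 = £333,057.27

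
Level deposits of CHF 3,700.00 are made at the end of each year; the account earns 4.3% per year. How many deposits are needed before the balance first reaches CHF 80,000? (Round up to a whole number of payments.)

16 payments

Periodic rate r = 0.043 per year.
Ordinary annuity FV: 80,000 = 3,700 × [((1+r)^n − 1)/r].
(1+r)^n = 1 + 80,000 × r / 3,700, so n = ln(1 + 80,000·r/3,700) / ln(1+r) = 15.61.
Round up to a whole number of payments: n = 16.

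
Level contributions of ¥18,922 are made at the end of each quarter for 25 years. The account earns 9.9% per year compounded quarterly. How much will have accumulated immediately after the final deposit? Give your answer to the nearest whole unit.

This is an ordinary annuity: 100 deposits of ¥18,922 at the end of each quarter.
Periodic rate r = 0.099/4 per quarter; n is counted in quarters.
FV = PMT × [((1+r)^n − 1)/r] = 18,922 × [(1+r)^100 − 1] / r = ¥8,049,708

¥8,049,708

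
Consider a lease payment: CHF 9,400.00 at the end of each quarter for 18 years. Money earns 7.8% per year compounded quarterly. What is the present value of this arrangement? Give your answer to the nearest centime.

This is an ordinary annuity: 72 payments of CHF 9,400.00 at the end of each quarter.
Periodic rate r = 0.078/4 per quarter; n is counted in quarters.
PV = PMT × [(1 − (1+r)^−n)/r] = 9,400 × [1 − (1+r)^−72] / r = CHF 362,042.60

CHF 362,042.60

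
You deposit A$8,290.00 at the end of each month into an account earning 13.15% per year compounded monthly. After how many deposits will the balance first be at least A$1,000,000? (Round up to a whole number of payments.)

78 payments

Periodic rate r = 0.1315/12 per month; n is counted in months.
Ordinary annuity FV: 1,000,000 = 8,290 × [((1+r)^n − 1)/r].
(1+r)^n = 1 + 1,000,000 × r / 8,290, so n = ln(1 + 1,000,000·r/8,290) / ln(1+r) = 77.29.
Round up to a whole number of payments: n = 78.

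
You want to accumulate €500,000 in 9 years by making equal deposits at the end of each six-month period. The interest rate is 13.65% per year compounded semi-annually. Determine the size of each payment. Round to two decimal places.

Level ordinary annuity; solve FV = PMT × [((1+r)^n − 1)/r] for PMT.
Periodic rate r = 0.1365/2 per half-year; n is counted in half-years.
With n = 18: PMT = 500,000 / ([((1+r)^n − 1)/r]) = €14,955.29

€14,955.29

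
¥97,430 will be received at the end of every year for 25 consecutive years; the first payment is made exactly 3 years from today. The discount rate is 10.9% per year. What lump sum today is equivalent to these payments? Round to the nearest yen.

Ordinary annuity of 25 payments, first payment at period 3.
Periodic rate r = 0.109 per year.
The ordinary-annuity PV formula values the stream one period before the first payment (period 2); discount that back 2 periods:
PV₀ = 97,430 × [1 − (1+r)^−25] / r × (1+r)^−2 = ¥672,064

¥672,064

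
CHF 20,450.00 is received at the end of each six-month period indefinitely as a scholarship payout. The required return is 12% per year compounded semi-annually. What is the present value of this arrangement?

Periodic rate r = 0.12/2 per half-year.
Level perpetuity: PV = PMT / r = 20,450 / (0.12/2) = CHF 340,833.33.

CHF 340,833.33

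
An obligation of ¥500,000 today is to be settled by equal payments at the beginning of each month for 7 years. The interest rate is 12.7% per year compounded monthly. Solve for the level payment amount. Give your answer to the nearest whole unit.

¥8,920

Level annuity due; solve PV = PMT × [(1 − (1+r)^−n)/r] × (1+r) for PMT.
Periodic rate r = 0.127/12 per month; n is counted in months.
With n = 84: PMT = 500,000 / ([(1 − (1+r)^−n)/r] × (1+r)) = ¥8,920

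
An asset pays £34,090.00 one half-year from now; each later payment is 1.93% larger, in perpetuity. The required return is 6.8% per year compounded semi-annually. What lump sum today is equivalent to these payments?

£2,319,047.62

Periodic rate r = 0.068/2 per half-year.
Growing perpetuity (Gordon): PV = PMT₁ / (r − g) = 34,090 / (r − 0.0193) = £2,319,047.62.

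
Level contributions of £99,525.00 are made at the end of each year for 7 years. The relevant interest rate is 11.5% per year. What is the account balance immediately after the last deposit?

This is an ordinary annuity: 7 deposits of £99,525.00 at the end of each year.
Periodic rate r = 0.115 per year.
FV = PMT × [((1+r)^n − 1)/r] = 99,525 × [(1+r)^7 − 1] / r = £988,773.08

£988,773.08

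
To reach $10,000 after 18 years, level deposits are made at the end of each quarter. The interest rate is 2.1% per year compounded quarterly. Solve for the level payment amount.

$114.65

Level ordinary annuity; solve FV = PMT × [((1+r)^n − 1)/r] for PMT.
Periodic rate r = 0.021/4 per quarter; n is counted in quarters.
With n = 72: PMT = 10,000 / ([((1+r)^n − 1)/r]) = $114.65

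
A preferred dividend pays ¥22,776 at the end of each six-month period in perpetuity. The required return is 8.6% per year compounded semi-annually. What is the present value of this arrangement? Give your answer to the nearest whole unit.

¥529,674

Periodic rate r = 0.086/2 per half-year.
Level perpetuity: PV = PMT / r = 22,776 / (0.086/2) = ¥529,674.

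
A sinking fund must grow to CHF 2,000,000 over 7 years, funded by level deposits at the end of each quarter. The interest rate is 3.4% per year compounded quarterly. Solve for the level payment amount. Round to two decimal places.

CHF 63,567.14

Level ordinary annuity; solve FV = PMT × [((1+r)^n − 1)/r] for PMT.
Periodic rate r = 0.034/4 per quarter; n is counted in quarters.
With n = 28: PMT = 2,000,000 / ([((1+r)^n − 1)/r]) = CHF 63,567.14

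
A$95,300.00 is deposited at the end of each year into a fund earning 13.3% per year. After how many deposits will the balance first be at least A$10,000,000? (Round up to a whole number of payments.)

22 payments

Periodic rate r = 0.133 per year.
Ordinary annuity FV: 10,000,000 = 95,300 × [((1+r)^n − 1)/r].
(1+r)^n = 1 + 10,000,000 × r / 95,300, so n = ln(1 + 10,000,000·r/95,300) / ln(1+r) = 21.66.
Round up to a whole number of payments: n = 22.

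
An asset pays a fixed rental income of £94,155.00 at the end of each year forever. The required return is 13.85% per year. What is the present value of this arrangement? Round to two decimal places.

£679,819.49

Periodic rate r = 0.1385 per year.
Level perpetuity: PV = PMT / r = 94,155 / (0.1385) = £679,819.49.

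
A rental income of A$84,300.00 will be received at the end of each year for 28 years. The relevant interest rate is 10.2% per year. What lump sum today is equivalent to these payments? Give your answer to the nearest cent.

A$772,002.42

This is an ordinary annuity: 28 payments of A$84,300.00 at the end of each year.
Periodic rate r = 0.102 per year.
PV = PMT × [(1 − (1+r)^−n)/r] = 84,300 × [1 − (1+r)^−28] / r = A$772,002.42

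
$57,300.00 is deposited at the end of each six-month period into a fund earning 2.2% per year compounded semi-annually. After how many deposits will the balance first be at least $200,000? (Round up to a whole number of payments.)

Periodic rate r = 0.022/2 per half-year; n is counted in half-years.
Ordinary annuity FV: 200,000 = 57,300 × [((1+r)^n − 1)/r].
(1+r)^n = 1 + 200,000 × r / 57,300, so n = ln(1 + 200,000·r/57,300) / ln(1+r) = 3.44.
Round up to a whole number of payments: n = 4.

4 payments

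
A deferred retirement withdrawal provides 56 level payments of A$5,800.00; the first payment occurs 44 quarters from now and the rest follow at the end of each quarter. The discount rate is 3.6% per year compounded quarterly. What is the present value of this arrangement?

Ordinary annuity of 56 payments, first payment at period 44.
Periodic rate r = 0.036/4 per quarter; n is counted in quarters.
The ordinary-annuity PV formula values the stream one period before the first payment (period 43); discount that back 43 periods:
PV₀ = 5,800 × [1 − (1+r)^−56] / r × (1+r)^−43 = A$172,958.62

A$172,958.62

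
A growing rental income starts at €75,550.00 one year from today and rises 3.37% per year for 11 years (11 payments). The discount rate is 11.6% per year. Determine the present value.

€522,736.36

Periodic rate r = 0.116 per year.
Growing ordinary annuity: PV = PMT₁ × [1 − ((1+g)/(1+r))^n] / (r − g) = 75,550 × [1 − ((1+0.0337)/(1+r))^11] / (r − 0.0337) = €522,736.36.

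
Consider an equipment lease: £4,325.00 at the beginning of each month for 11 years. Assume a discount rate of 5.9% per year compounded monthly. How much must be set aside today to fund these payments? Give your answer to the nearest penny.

This is an annuity due: 132 payments of £4,325.00 at the beginning of each month.
Periodic rate r = 0.059/12 per month; n is counted in months.
PV = PMT × [(1 − (1+r)^−n)/r] × (1+r) = 4,325 × [1 − (1+r)^−132] / r × (1+r) = £421,307.95

£421,307.95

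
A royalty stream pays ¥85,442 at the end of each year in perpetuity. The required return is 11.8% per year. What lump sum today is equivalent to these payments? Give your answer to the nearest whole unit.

Periodic rate r = 0.118 per year.
Level perpetuity: PV = PMT / r = 85,442 / (0.118) = ¥724,085.

¥724,085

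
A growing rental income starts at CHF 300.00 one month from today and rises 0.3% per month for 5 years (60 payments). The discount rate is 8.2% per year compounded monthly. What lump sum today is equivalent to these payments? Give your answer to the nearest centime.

CHF 16,009.98

Periodic rate r = 0.082/12 per month; n is counted in months.
Growing ordinary annuity: PV = PMT₁ × [1 − ((1+g)/(1+r))^n] / (r − g) = 300 × [1 − ((1+0.003)/(1+r))^60] / (r − 0.003) = CHF 16,009.98.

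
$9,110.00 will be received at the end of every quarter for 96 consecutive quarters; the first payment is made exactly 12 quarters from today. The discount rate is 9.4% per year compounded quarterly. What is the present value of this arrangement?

Ordinary annuity of 96 payments, first payment at period 12.
Periodic rate r = 0.094/4 per quarter; n is counted in quarters.
The ordinary-annuity PV formula values the stream one period before the first payment (period 11); discount that back 11 periods:
PV₀ = 9,110 × [1 − (1+r)^−96] / r × (1+r)^−11 = $267,962.09

$267,962.09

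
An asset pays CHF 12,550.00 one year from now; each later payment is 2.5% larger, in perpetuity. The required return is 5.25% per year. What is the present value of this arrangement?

CHF 456,363.64

Periodic rate r = 0.0525 per year.
Growing perpetuity (Gordon): PV = PMT₁ / (r − g) = 12,550 / (r − 0.025) = CHF 456,363.64.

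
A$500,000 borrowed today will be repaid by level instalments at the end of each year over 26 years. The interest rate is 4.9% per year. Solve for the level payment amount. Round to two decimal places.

Level ordinary annuity; solve PV = PMT × [(1 − (1+r)^−n)/r] for PMT.
Periodic rate r = 0.049 per year.
With n = 26: PMT = 500,000 / ([(1 − (1+r)^−n)/r]) = A$34,424.38

A$34,424.38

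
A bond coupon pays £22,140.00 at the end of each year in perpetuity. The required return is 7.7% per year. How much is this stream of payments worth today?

Periodic rate r = 0.077 per year.
Level perpetuity: PV = PMT / r = 22,140 / (0.077) = £287,532.47.

£287,532.47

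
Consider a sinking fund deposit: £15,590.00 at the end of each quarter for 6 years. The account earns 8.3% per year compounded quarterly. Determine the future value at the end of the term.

This is an ordinary annuity: 24 deposits of £15,590.00 at the end of each quarter.
Periodic rate r = 0.083/4 per quarter; n is counted in quarters.
FV = PMT × [((1+r)^n − 1)/r] = 15,590 × [(1+r)^24 − 1] / r = £478,641.36

£478,641.36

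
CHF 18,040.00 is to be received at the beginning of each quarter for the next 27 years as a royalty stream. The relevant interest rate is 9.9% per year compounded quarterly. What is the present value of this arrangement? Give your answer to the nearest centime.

CHF 693,651.47

This is an annuity due: 108 payments of CHF 18,040.00 at the beginning of each quarter.
Periodic rate r = 0.099/4 per quarter; n is counted in quarters.
PV = PMT × [(1 − (1+r)^−n)/r] × (1+r) = 18,040 × [1 − (1+r)^−108] / r × (1+r) = CHF 693,651.47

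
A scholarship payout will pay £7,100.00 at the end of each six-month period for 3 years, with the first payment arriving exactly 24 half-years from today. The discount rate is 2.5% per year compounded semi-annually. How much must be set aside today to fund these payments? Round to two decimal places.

Ordinary annuity of 6 payments, first payment at period 24.
Periodic rate r = 0.025/2 per half-year; n is counted in half-years.
The ordinary-annuity PV formula values the stream one period before the first payment (period 23); discount that back 23 periods:
PV₀ = 7,100 × [1 − (1+r)^−6] / r × (1+r)^−23 = £30,657.66

£30,657.66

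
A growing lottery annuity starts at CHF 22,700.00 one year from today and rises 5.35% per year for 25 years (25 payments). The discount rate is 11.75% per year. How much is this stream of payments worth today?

Periodic rate r = 0.1175 per year.
Growing ordinary annuity: PV = PMT₁ × [1 − ((1+g)/(1+r))^n] / (r − g) = 22,700 × [1 − ((1+0.0535)/(1+r))^25] / (r − 0.0535) = CHF 273,494.03.

CHF 273,494.03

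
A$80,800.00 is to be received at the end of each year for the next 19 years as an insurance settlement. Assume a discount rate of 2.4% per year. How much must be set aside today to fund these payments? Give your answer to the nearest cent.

A$1,221,302.89

This is an ordinary annuity: 19 payments of A$80,800.00 at the end of each year.
Periodic rate r = 0.024 per year.
PV = PMT × [(1 − (1+r)^−n)/r] = 80,800 × [1 − (1+r)^−19] / r = A$1,221,302.89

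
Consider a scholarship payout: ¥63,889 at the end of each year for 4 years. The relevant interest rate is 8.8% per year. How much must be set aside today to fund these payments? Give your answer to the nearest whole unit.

¥207,894

This is an ordinary annuity: 4 payments of ¥63,889 at the end of each year.
Periodic rate r = 0.088 per year.
PV = PMT × [(1 − (1+r)^−n)/r] = 63,889 × [1 − (1+r)^−4] / r = ¥207,894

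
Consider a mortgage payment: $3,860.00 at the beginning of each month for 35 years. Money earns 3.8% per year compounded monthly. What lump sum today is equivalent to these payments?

$898,722.31

This is an annuity due: 420 payments of $3,860.00 at the beginning of each month.
Periodic rate r = 0.038/12 per month; n is counted in months.
PV = PMT × [(1 − (1+r)^−n)/r] × (1+r) = 3,860 × [1 − (1+r)^−420] / r × (1+r) = $898,722.31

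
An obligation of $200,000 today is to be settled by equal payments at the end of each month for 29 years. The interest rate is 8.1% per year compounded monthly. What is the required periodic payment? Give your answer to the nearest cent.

$1,493.73

Level ordinary annuity; solve PV = PMT × [(1 − (1+r)^−n)/r] for PMT.
Periodic rate r = 0.081/12 per month; n is counted in months.
With n = 348: PMT = 200,000 / ([(1 − (1+r)^−n)/r]) = $1,493.73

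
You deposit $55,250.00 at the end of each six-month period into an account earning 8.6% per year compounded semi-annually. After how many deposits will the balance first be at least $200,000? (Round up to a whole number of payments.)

Periodic rate r = 0.086/2 per half-year; n is counted in half-years.
Ordinary annuity FV: 200,000 = 55,250 × [((1+r)^n − 1)/r].
(1+r)^n = 1 + 200,000 × r / 55,250, so n = ln(1 + 200,000·r/55,250) / ln(1+r) = 3.44.
Round up to a whole number of payments: n = 4.

4 payments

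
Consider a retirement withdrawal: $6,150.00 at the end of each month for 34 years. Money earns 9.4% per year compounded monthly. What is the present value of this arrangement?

$752,572.83

This is an ordinary annuity: 408 payments of $6,150.00 at the end of each month.
Periodic rate r = 0.094/12 per month; n is counted in months.
PV = PMT × [(1 − (1+r)^−n)/r] = 6,150 × [1 − (1+r)^−408] / r = $752,572.83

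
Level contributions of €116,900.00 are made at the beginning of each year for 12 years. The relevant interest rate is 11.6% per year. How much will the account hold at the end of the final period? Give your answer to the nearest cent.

This is an annuity due: 12 deposits of €116,900.00 at the beginning of each year.
Periodic rate r = 0.116 per year.
FV = PMT × [((1+r)^n − 1)/r] × (1+r) = 116,900 × [(1+r)^12 − 1] / r × (1+r) = €3,072,844.73

€3,072,844.73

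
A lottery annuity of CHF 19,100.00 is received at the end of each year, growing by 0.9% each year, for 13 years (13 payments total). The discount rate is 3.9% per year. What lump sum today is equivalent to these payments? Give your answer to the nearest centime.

CHF 201,660.76

Periodic rate r = 0.039 per year.
Growing ordinary annuity: PV = PMT₁ × [1 − ((1+g)/(1+r))^n] / (r − g) = 19,100 × [1 − ((1+0.009)/(1+r))^13] / (r − 0.009) = CHF 201,660.76.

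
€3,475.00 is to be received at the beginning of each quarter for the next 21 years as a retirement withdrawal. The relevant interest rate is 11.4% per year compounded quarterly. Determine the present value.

€113,570.23

This is an annuity due: 84 payments of €3,475.00 at the beginning of each quarter.
Periodic rate r = 0.114/4 per quarter; n is counted in quarters.
PV = PMT × [(1 − (1+r)^−n)/r] × (1+r) = 3,475 × [1 − (1+r)^−84] / r × (1+r) = €113,570.23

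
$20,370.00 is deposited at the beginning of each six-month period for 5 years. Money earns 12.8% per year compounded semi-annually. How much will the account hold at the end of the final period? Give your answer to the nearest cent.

$291,099.89

This is an annuity due: 10 deposits of $20,370.00 at the beginning of each six-month period.
Periodic rate r = 0.128/2 per half-year; n is counted in half-years.
FV = PMT × [((1+r)^n − 1)/r] × (1+r) = 20,370 × [(1+r)^10 − 1] / r × (1+r) = $291,099.89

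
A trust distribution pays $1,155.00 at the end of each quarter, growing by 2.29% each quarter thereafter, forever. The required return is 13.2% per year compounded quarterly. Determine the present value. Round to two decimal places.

$114,356.44

Periodic rate r = 0.132/4 per quarter.
Growing perpetuity (Gordon): PV = PMT₁ / (r − g) = 1,155 / (r − 0.0229) = $114,356.44.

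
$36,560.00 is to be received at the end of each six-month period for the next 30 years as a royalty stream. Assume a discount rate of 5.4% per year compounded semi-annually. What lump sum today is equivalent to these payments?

$1,080,285.19

This is an ordinary annuity: 60 payments of $36,560.00 at the end of each six-month period.
Periodic rate r = 0.054/2 per half-year; n is counted in half-years.
PV = PMT × [(1 − (1+r)^−n)/r] = 36,560 × [1 − (1+r)^−60] / r = $1,080,285.19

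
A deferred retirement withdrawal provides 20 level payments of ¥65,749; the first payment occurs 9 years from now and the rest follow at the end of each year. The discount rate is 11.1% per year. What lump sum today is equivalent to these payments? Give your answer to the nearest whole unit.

¥224,098

Ordinary annuity of 20 payments, first payment at period 9.
Periodic rate r = 0.111 per year.
The ordinary-annuity PV formula values the stream one period before the first payment (period 8); discount that back 8 periods:
PV₀ = 65,749 × [1 − (1+r)^−20] / r × (1+r)^−8 = ¥224,098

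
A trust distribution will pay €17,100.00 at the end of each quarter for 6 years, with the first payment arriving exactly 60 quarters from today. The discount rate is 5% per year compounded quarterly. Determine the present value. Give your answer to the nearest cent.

Ordinary annuity of 24 payments, first payment at period 60.
Periodic rate r = 0.05/4 per quarter; n is counted in quarters.
The ordinary-annuity PV formula values the stream one period before the first payment (period 59); discount that back 59 periods:
PV₀ = 17,100 × [1 − (1+r)^−24] / r × (1+r)^−59 = €169,459.95

€169,459.95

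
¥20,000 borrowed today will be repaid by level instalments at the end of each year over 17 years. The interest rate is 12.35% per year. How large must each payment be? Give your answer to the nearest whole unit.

¥2,866

Level ordinary annuity; solve PV = PMT × [(1 − (1+r)^−n)/r] for PMT.
Periodic rate r = 0.1235 per year.
With n = 17: PMT = 20,000 / ([(1 − (1+r)^−n)/r]) = ¥2,866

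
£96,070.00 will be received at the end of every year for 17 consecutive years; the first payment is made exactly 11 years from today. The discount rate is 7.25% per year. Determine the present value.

Ordinary annuity of 17 payments, first payment at period 11.
Periodic rate r = 0.0725 per year.
The ordinary-annuity PV formula values the stream one period before the first payment (period 10); discount that back 10 periods:
PV₀ = 96,070 × [1 − (1+r)^−17] / r × (1+r)^−10 = £457,850.09

£457,850.09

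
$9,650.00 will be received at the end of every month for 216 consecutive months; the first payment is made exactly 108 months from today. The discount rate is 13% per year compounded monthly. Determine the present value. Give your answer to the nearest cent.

$253,791.57

Ordinary annuity of 216 payments, first payment at period 108.
Periodic rate r = 0.13/12 per month; n is counted in months.
The ordinary-annuity PV formula values the stream one period before the first payment (period 107); discount that back 107 periods:
PV₀ = 9,650 × [1 − (1+r)^−216] / r × (1+r)^−107 = $253,791.57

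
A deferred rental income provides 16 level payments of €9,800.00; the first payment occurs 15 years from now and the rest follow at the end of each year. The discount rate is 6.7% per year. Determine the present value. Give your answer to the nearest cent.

€38,096.16

Ordinary annuity of 16 payments, first payment at period 15.
Periodic rate r = 0.067 per year.
The ordinary-annuity PV formula values the stream one period before the first payment (period 14); discount that back 14 periods:
PV₀ = 9,800 × [1 − (1+r)^−16] / r × (1+r)^−14 = €38,096.16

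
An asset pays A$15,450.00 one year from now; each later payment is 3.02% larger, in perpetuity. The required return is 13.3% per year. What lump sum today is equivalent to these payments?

Periodic rate r = 0.133 per year.
Growing perpetuity (Gordon): PV = PMT₁ / (r − g) = 15,450 / (r − 0.0302) = A$150,291.83.

A$150,291.83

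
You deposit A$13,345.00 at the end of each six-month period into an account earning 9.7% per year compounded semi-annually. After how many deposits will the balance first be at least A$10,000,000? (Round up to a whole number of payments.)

77 payments

Periodic rate r = 0.097/2 per half-year; n is counted in half-years.
Ordinary annuity FV: 10,000,000 = 13,345 × [((1+r)^n − 1)/r].
(1+r)^n = 1 + 10,000,000 × r / 13,345, so n = ln(1 + 10,000,000·r/13,345) / ln(1+r) = 76.44.
Round up to a whole number of payments: n = 77.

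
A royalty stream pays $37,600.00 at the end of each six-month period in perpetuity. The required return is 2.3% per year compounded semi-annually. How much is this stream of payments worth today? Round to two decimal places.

Periodic rate r = 0.023/2 per half-year.
Level perpetuity: PV = PMT / r = 37,600 / (0.023/2) = $3,269,565.22.

$3,269,565.22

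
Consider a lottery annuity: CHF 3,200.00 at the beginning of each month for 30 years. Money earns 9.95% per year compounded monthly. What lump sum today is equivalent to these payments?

CHF 369,219.69

This is an annuity due: 360 payments of CHF 3,200.00 at the beginning of each month.
Periodic rate r = 0.0995/12 per month; n is counted in months.
PV = PMT × [(1 − (1+r)^−n)/r] × (1+r) = 3,200 × [1 − (1+r)^−360] / r × (1+r) = CHF 369,219.69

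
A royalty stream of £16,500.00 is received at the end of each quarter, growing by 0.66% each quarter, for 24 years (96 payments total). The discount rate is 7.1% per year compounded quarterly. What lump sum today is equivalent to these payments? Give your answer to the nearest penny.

£965,863.00

Periodic rate r = 0.071/4 per quarter; n is counted in quarters.
Growing ordinary annuity: PV = PMT₁ × [1 − ((1+g)/(1+r))^n] / (r − g) = 16,500 × [1 − ((1+0.0066)/(1+r))^96] / (r − 0.0066) = £965,863.00.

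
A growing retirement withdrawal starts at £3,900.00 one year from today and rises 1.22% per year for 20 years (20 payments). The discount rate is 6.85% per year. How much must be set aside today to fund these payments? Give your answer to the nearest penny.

Periodic rate r = 0.0685 per year.
Growing ordinary annuity: PV = PMT₁ × [1 − ((1+g)/(1+r))^n] / (r − g) = 3,900 × [1 − ((1+0.0122)/(1+r))^20] / (r − 0.0122) = £45,808.28.

£45,808.28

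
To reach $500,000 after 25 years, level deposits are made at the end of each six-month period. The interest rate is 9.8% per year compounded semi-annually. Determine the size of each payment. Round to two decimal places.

Level ordinary annuity; solve FV = PMT × [((1+r)^n − 1)/r] for PMT.
Periodic rate r = 0.098/2 per half-year; n is counted in half-years.
With n = 50: PMT = 500,000 / ([((1+r)^n − 1)/r]) = $2,466.31

$2,466.31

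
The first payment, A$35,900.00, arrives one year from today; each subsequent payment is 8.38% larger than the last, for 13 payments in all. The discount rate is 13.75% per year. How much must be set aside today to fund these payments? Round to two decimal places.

Periodic rate r = 0.1375 per year.
Growing ordinary annuity: PV = PMT₁ × [1 − ((1+g)/(1+r))^n] / (r − g) = 35,900 × [1 − ((1+0.0838)/(1+r))^13] / (r − 0.0838) = A$312,003.20.

A$312,003.20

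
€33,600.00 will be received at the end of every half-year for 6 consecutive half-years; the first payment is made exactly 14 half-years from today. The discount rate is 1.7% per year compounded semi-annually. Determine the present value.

€175,341.01

Ordinary annuity of 6 payments, first payment at period 14.
Periodic rate r = 0.017/2 per half-year; n is counted in half-years.
The ordinary-annuity PV formula values the stream one period before the first payment (period 13); discount that back 13 periods:
PV₀ = 33,600 × [1 − (1+r)^−6] / r × (1+r)^−13 = €175,341.01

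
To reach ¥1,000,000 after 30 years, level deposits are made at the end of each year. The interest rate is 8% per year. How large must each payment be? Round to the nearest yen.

Level ordinary annuity; solve FV = PMT × [((1+r)^n − 1)/r] for PMT.
Periodic rate r = 0.08 per year.
With n = 30: PMT = 1,000,000 / ([((1+r)^n − 1)/r]) = ¥8,827

¥8,827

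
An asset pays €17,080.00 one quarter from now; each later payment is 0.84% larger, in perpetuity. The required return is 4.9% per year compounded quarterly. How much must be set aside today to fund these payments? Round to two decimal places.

€4,436,363.64

Periodic rate r = 0.049/4 per quarter.
Growing perpetuity (Gordon): PV = PMT₁ / (r − g) = 17,080 / (r − 0.0084) = €4,436,363.64.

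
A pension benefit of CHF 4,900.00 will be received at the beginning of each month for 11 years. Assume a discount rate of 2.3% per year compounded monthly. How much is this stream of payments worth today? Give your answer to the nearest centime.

This is an annuity due: 132 payments of CHF 4,900.00 at the beginning of each month.
Periodic rate r = 0.023/12 per month; n is counted in months.
PV = PMT × [(1 − (1+r)^−n)/r] × (1+r) = 4,900 × [1 − (1+r)^−132] / r × (1+r) = CHF 572,078.37

CHF 572,078.37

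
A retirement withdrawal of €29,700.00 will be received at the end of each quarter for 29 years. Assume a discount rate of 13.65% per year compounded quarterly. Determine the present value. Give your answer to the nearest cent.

€852,579.13

This is an ordinary annuity: 116 payments of €29,700.00 at the end of each quarter.
Periodic rate r = 0.1365/4 per quarter; n is counted in quarters.
PV = PMT × [(1 − (1+r)^−n)/r] = 29,700 × [1 − (1+r)^−116] / r = €852,579.13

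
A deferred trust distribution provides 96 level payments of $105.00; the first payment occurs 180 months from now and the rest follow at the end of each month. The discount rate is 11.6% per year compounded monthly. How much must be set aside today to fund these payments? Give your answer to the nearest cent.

Ordinary annuity of 96 payments, first payment at period 180.
Periodic rate r = 0.116/12 per month; n is counted in months.
The ordinary-annuity PV formula values the stream one period before the first payment (period 179); discount that back 179 periods:
PV₀ = 105 × [1 − (1+r)^−96] / r × (1+r)^−179 = $1,170.27

$1,170.27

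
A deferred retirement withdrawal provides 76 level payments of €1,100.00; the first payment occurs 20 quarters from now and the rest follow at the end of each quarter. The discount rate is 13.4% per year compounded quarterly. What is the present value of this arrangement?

Ordinary annuity of 76 payments, first payment at period 20.
Periodic rate r = 0.134/4 per quarter; n is counted in quarters.
The ordinary-annuity PV formula values the stream one period before the first payment (period 19); discount that back 19 periods:
PV₀ = 1,100 × [1 − (1+r)^−76] / r × (1+r)^−19 = €16,121.94

€16,121.94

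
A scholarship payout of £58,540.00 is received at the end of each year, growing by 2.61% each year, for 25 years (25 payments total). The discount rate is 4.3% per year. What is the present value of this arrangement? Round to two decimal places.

£1,161,400.80

Periodic rate r = 0.043 per year.
Growing ordinary annuity: PV = PMT₁ × [1 − ((1+g)/(1+r))^n] / (r − g) = 58,540 × [1 − ((1+0.0261)/(1+r))^25] / (r − 0.0261) = £1,161,400.80.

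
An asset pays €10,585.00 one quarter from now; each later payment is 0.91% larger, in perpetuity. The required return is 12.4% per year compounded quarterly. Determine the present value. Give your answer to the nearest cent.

€483,333.33

Periodic rate r = 0.124/4 per quarter.
Growing perpetuity (Gordon): PV = PMT₁ / (r − g) = 10,585 / (r − 0.0091) = €483,333.33.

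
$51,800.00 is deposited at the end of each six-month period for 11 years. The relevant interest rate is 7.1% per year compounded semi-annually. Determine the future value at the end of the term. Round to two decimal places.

This is an ordinary annuity: 22 deposits of $51,800.00 at the end of each six-month period.
Periodic rate r = 0.071/2 per half-year; n is counted in half-years.
FV = PMT × [((1+r)^n − 1)/r] = 51,800 × [(1+r)^22 − 1] / r = $1,684,274.23

$1,684,274.23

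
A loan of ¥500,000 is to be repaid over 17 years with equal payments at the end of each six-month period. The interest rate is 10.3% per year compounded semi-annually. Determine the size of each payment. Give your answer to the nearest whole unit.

Level ordinary annuity; solve PV = PMT × [(1 − (1+r)^−n)/r] for PMT.
Periodic rate r = 0.103/2 per half-year; n is counted in half-years.
With n = 34: PMT = 500,000 / ([(1 − (1+r)^−n)/r]) = ¥31,454

¥31,454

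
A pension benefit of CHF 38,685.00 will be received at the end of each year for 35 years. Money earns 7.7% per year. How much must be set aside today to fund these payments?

This is an ordinary annuity: 35 payments of CHF 38,685.00 at the end of each year.
Periodic rate r = 0.077 per year.
PV = PMT × [(1 − (1+r)^−n)/r] = 38,685 × [1 − (1+r)^−35] / r = CHF 464,948.25

CHF 464,948.25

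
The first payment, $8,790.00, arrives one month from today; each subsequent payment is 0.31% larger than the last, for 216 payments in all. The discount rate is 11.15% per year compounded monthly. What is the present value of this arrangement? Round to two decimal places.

Periodic rate r = 0.1115/12 per month; n is counted in months.
Growing ordinary annuity: PV = PMT₁ × [1 − ((1+g)/(1+r))^n] / (r − g) = 8,790 × [1 − ((1+0.0031)/(1+r))^216] / (r − 0.0031) = $1,043,872.73.

$1,043,872.73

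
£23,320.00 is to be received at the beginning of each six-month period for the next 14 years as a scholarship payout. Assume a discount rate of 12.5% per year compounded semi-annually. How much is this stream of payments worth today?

£323,834.89

This is an annuity due: 28 payments of £23,320.00 at the beginning of each six-month period.
Periodic rate r = 0.125/2 per half-year; n is counted in half-years.
PV = PMT × [(1 − (1+r)^−n)/r] × (1+r) = 23,320 × [1 − (1+r)^−28] / r × (1+r) = £323,834.89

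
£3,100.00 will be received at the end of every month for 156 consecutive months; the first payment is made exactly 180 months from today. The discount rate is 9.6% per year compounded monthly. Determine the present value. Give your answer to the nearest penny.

Ordinary annuity of 156 payments, first payment at period 180.
Periodic rate r = 0.096/12 per month; n is counted in months.
The ordinary-annuity PV formula values the stream one period before the first payment (period 179); discount that back 179 periods:
PV₀ = 3,100 × [1 − (1+r)^−156] / r × (1+r)^−179 = £66,222.69

£66,222.69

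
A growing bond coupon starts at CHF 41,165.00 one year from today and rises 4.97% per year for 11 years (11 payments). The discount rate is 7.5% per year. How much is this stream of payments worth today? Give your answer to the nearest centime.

Periodic rate r = 0.075 per year.
Growing ordinary annuity: PV = PMT₁ × [1 − ((1+g)/(1+r))^n] / (r − g) = 41,165 × [1 − ((1+0.0497)/(1+r))^11] / (r − 0.0497) = CHF 374,996.30.

CHF 374,996.30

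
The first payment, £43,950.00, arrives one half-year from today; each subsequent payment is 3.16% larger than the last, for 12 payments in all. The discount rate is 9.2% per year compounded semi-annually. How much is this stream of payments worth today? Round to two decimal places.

£467,728.31

Periodic rate r = 0.092/2 per half-year; n is counted in half-years.
Growing ordinary annuity: PV = PMT₁ × [1 − ((1+g)/(1+r))^n] / (r − g) = 43,950 × [1 − ((1+0.0316)/(1+r))^12] / (r − 0.0316) = £467,728.31.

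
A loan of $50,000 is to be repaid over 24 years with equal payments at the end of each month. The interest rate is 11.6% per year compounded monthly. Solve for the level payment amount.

Level ordinary annuity; solve PV = PMT × [(1 − (1+r)^−n)/r] for PMT.
Periodic rate r = 0.116/12 per month; n is counted in months.
With n = 288: PMT = 50,000 / ([(1 − (1+r)^−n)/r]) = $515.62

$515.62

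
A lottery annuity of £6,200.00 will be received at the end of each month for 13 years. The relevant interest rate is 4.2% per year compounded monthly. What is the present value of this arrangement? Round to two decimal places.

£744,328.26

This is an ordinary annuity: 156 payments of £6,200.00 at the end of each month.
Periodic rate r = 0.042/12 per month; n is counted in months.
PV = PMT × [(1 − (1+r)^−n)/r] = 6,200 × [1 − (1+r)^−156] / r = £744,328.26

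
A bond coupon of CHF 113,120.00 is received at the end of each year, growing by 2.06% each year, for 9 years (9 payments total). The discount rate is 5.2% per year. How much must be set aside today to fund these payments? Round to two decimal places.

CHF 859,911.81

Periodic rate r = 0.052 per year.
Growing ordinary annuity: PV = PMT₁ × [1 − ((1+g)/(1+r))^n] / (r − g) = 113,120 × [1 − ((1+0.0206)/(1+r))^9] / (r − 0.0206) = CHF 859,911.81.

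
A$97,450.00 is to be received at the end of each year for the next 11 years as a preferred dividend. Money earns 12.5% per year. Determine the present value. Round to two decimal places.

This is an ordinary annuity: 11 payments of A$97,450.00 at the end of each year.
Periodic rate r = 0.125 per year.
PV = PMT × [(1 − (1+r)^−n)/r] = 97,450 × [1 − (1+r)^−11] / r = A$566,200.16

A$566,200.16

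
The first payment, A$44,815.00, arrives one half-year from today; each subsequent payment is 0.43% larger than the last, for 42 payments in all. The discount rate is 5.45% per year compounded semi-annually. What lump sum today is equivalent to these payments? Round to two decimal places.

Periodic rate r = 0.0545/2 per half-year; n is counted in half-years.
Growing ordinary annuity: PV = PMT₁ × [1 − ((1+g)/(1+r))^n] / (r − g) = 44,815 × [1 − ((1+0.0043)/(1+r))^42] / (r − 0.0043) = A$1,196,747.59.

A$1,196,747.59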